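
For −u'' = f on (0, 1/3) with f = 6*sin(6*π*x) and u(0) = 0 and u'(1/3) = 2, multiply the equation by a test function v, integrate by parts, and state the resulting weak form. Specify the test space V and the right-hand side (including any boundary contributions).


V = {v ∈ H^1(0, 1/3) : v(0) = 0} (test functions vanish at x = 0 where u is specified); weak form: ∫_0^1/3 u'v' dx = ∫_0^1/3 (6*sin(6*π*x)) v dx + 2·v(1/3) for all v ∈ V.

Multiply both sides by a test function v and integrate from 0 to 1/3:
  ∫_0^1/3 −u''(x) v(x) dx = ∫_0^1/3 f(x) v(x) dx.
Integrate the LHS by parts once:
  ∫_0^1/3 −u'' v dx = −[u'(x) v(x)]_0^1/3 + ∫_0^1/3 u'(x) v'(x) dx.
Thus ∫_0^1/3 u'(x) v'(x) dx = ∫_0^1/3 f(x) v(x) dx + [u'(x) v(x)]_0^1/3.
Choose V so that boundary terms are either known or forced to vanish.
Mixed BC: u(0) = 0 (Dirichlet) and u'(1/3) = 2 (Neumann). Define V = {v ∈ H^1(0, 1/3) : v(0) = 0}. Then [u' v]_0^1/3 = u'(1/3)·v(1/3) − u'(0)·0 = 2·v(1/3).
Weak formulation: find u (satisfying any essential BC) such that ∫_0^1/3 u'(x) v'(x) dx = ∫_0^1/3 f v dx + 2·v(1/3) for all v ∈ V (Dirichlet at 0 absorbed into V; Neumann datum at x = 1/3 contributes the boundary term).
Substituting f(x) = 6*sin(6*π*x), the right-hand side is ∫_0^1/3 (6*sin(6*π*x)) v dx + 2·v(1/3).


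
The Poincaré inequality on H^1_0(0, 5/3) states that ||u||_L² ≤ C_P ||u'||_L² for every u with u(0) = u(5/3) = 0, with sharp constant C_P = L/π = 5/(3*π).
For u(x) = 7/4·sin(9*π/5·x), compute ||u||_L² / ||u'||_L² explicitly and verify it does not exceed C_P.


||u||_L² / ||u'||_L² = 5/(9*π) < C_P = 5/(3*π).

u(x) = 7/4·sin(9*π/5·x), so u'(x) = 63*π*cos(9*π*x/5)/20.
Writing u(x) = A·sin(kπx/L) with A = 7/4 and k = 3, use ∫_0^L sin²(kπx/L) dx = L/2 and ∫_0^L cos²(kπx/L) dx = L/2.
u² = 49/16·sin²(9*π/5·x) and (u')² = 3969*π^2/400·cos²(9*π/5·x), and each of sin², cos² integrates to L/2 = 5/6 over (0, 5/3).
∫_0^5/3 u² dx = 245/96, so ||u||_L² = 7*sqrt(30)/24.
∫_0^5/3 (u')² dx = 1323*π^2/160, so ||u'||_L² = 21*sqrt(30)*π/40.
Ratio ||u||_L² / ||u'||_L² = 5/(9*π).
Sharp Poincaré constant on H^1_0(0, 5/3) is C_P = L/π = 5/(3*π), achieved by sin(3*π/5·x).
This is the k = 3 harmonic; the ratio L/(kπ) is strictly less than C_P = L/π, consistent with the sharp inequality ||u||_L² ≤ C_P ||u'||_L².


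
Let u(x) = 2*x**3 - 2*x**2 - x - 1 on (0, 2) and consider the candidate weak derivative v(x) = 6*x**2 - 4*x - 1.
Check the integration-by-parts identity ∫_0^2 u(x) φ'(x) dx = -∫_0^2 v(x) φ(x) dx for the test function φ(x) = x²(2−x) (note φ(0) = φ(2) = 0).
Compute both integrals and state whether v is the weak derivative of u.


LHS = -76/15, RHS = -76/15. Yes, v = u' weakly.

u(x) = 2*x**3 - 2*x**2 - x - 1, classical derivative u'(x) = 6*x**2 - 4*x - 1.
φ(x) = x²(2−x), so φ'(x) = x*(4 - 3*x).
Note φ(0) = φ(2) = 0, so the boundary term u·φ vanishes.
LHS = ∫_0^2 u(x) φ'(x) dx = ∫_0^2 (-6*x^5 + 14*x^4 - 5*x^3 - x^2 - 4*x) dx. Term by term:
  ∫_0^2 -6*x^5 dx = -64;  ∫_0^2 14*x^4 dx = 448/5;  ∫_0^2 -5*x^3 dx = -20;
  ∫_0^2 -x^2 dx = -8/3;  ∫_0^2 -4*x dx = -8.
Sum: -64 + 448/5 − 20 − 8/3 − 8 = -76/15.
So LHS = -76/15.
∫_0^2 v(x) φ(x) dx = ∫_0^2 (-6*x^5 + 16*x^4 - 7*x^3 - 2*x^2) dx. Term by term:
  ∫_0^2 -6*x^5 dx = -64;  ∫_0^2 16*x^4 dx = 512/5;  ∫_0^2 -7*x^3 dx = -28;
  ∫_0^2 -2*x^2 dx = -16/3.
Sum: -64 + 512/5 − 28 − 16/3 = 76/15.
So RHS = -∫_0^2 v(x) φ(x) dx = -76/15.
LHS = RHS, so the identity holds for this test φ.
Moreover u is smooth here and v(x) = u'(x) = 6*x**2 - 4*x - 1 pointwise, so the identity holds for every test function. Hence v is the weak derivative of u.


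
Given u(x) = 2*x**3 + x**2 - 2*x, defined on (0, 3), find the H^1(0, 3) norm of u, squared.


||u||_{H^1}^2 = 118374/35

The H^1 norm (squared) on an interval (0, L) is
  ||u||_{H^1}^2 = ∫_0^L u(x)^2 dx + ∫_0^L u'(x)^2 dx.
Compute u'(x) = 6*x**2 + 2*x - 2.
Then u(x)^2 = 4*x**6 + 4*x**5 - 7*x**4 - 4*x**3 + 4*x**2 and u'(x)^2 = 36*x**4 + 24*x**3 - 20*x**2 - 8*x + 4.
Integrate each monomial from 0 to 3 using ∫_0^3 c·x^n dx = c·3^(n+1)/(n+1):
  ∫_0^3 u(x)^2 dx = ∫_0^3 (4*x^6 + 4*x^5 - 7*x^4 - 4*x^3 + 4*x^2) dx. Term by term:
    ∫_0^3 4*x^6 dx = 8748/7;  ∫_0^3 4*x^5 dx = 486;  ∫_0^3 -7*x^4 dx = -1701/5;
    ∫_0^3 -4*x^3 dx = -81;  ∫_0^3 4*x^2 dx = 36.
  Sum: 8748/7 + 486 − 1701/5 − 81 + 36 = 47268/35.
  ∫_0^3 u'(x)^2 dx = ∫_0^3 (36*x^4 + 24*x^3 - 20*x^2 - 8*x + 4) dx. Term by term:
    ∫_0^3 36*x^4 dx = 8748/5;  ∫_0^3 24*x^3 dx = 486;  ∫_0^3 -20*x^2 dx = -180;
    ∫_0^3 -8*x dx = -36;  ∫_0^3 4 dx = 12.
  Sum: 8748/5 + 486 − 180 − 36 + 12 = 10158/5.
Adding: ||u||_{H^1}^2 = 47268/35 + 10158/5 = 118374/35.


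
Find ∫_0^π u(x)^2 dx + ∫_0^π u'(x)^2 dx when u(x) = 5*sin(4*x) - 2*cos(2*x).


||u||_{H^1(0,π)}^2 = 445*π/2

u'(x) = 4*sin(2*x) + 20*cos(4*x).
Expand u² and (u')² and integrate term by term on (0, π), using: for integers n ≥ 1, ∫_0^π sin²(nx) dx = ∫_0^π cos²(nx) dx = π/2; for n ≠ n', ∫_0^π sin(nx)sin(n'x) dx = ∫_0^π cos(nx)cos(n'x) dx = 0; and by product-to-sum, ∫_0^π sin(nx)cos(n'x) dx = ½∫_0^π [sin((n+n')x) + sin((n−n')x)] dx, which is 0 when n+n' is even and 2n/(n²−n'²) when n+n' is odd (it need not vanish on (0, π)).
  u² squared terms: (-2)²·∫cos(2x)² dx = 4·π/2 = 2*π;  (5)²·∫sin(4x)² dx = 25·π/2 = 25*π/2.
  u² cross terms: 2·(-2)·(5)·∫cos(2x)·sin(4x) dx = -20·(0) = 0.
  So ∫_0^π u² dx = 2*π + 25*π/2 + 0 = 29*π/2.
  (u')² squared terms: (4)²·∫sin(2x)² dx = 16·π/2 = 8*π;  (20)²·∫cos(4x)² dx = 400·π/2 = 200*π.
  (u')² cross terms: 2·(4)·(20)·∫sin(2x)·cos(4x) dx = 160·(0) = 0.
  So ∫_0^π (u')² dx = 8*π + 200*π + 0 = 208*π.
||u||_{H^1}^2 = (29*π/2) + (208*π) = 445*π/2.


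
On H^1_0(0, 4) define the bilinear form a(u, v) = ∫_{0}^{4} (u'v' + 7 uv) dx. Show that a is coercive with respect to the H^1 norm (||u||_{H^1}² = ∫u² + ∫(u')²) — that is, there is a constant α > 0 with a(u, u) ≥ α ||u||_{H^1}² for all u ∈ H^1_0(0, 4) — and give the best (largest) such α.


α = 1

Coercivity of a(·,·) on H^1_0(0, 4) means a(u, u) ≥ α ||u||_{H^1}² for every u ∈ H^1_0.
The interval has length L = 4, and Poincaré/coercivity depend only on L. Here a(u, u) = ∫(u')² + (7)·∫u².
Here c = 7 ≥ 1, so a(u,u) = ∫(u')² + c∫u² ≥ ∫(u')² + ∫u² = ||u||_{H^1}², i.e. α = 1 works. No larger α is possible: a(u,u) ≥ α||u||_{H^1}² means (1−α)∫(u')² ≥ (α−c)∫u², and for the modes u_n = sin(nπ(x−x₀)/L) (x₀ the left endpoint) one has ∫u_n²/∫(u_n')² = (L/(nπ))² → 0, so a(u_n,u_n)/||u_n||_{H^1}² → 1. Hence the optimal constant is α = 1.
Therefore α = 1.


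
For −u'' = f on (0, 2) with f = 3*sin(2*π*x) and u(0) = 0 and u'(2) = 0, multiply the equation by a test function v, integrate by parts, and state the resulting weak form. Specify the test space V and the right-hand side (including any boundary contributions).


V = {v ∈ H^1(0, 2) : v(0) = 0} (test functions vanish at x = 0 where u is specified); weak form: ∫_0^2 u'v' dx = ∫_0^2 (3*sin(2*π*x)) v dx for all v ∈ V.

Multiply both sides by a test function v and integrate from 0 to 2:
  ∫_0^2 −u''(x) v(x) dx = ∫_0^2 f(x) v(x) dx.
Integrate the LHS by parts once:
  ∫_0^2 −u'' v dx = −[u'(x) v(x)]_0^2 + ∫_0^2 u'(x) v'(x) dx.
Thus ∫_0^2 u'(x) v'(x) dx = ∫_0^2 f(x) v(x) dx + [u'(x) v(x)]_0^2.
Choose V so that boundary terms are either known or forced to vanish.
Mixed BC: u(0) = 0 (Dirichlet) and u'(2) = 0 (Neumann). Define V = {v ∈ H^1(0, 2) : v(0) = 0}. Then [u' v]_0^2 = u'(2)·v(2) − u'(0)·0 = 0.
Weak formulation: find u (satisfying any essential BC) such that ∫_0^2 u'(x) v'(x) dx = ∫_0^2 f v dx for all v ∈ V (Dirichlet at 0 absorbed into V; the Neumann datum at x = 2 is zero, so no boundary term remains).
Substituting f(x) = 3*sin(2*π*x), the right-hand side is ∫_0^2 (3*sin(2*π*x)) v dx.


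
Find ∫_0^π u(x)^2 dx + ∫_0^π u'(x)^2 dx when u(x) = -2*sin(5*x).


||u||_{H^1(0,π)}^2 = 52*π

u'(x) = -10*cos(5*x).
Expand u² and (u')² and integrate term by term on (0, π), using: for integers n ≥ 1, ∫_0^π sin²(nx) dx = ∫_0^π cos²(nx) dx = π/2; for n ≠ n', ∫_0^π sin(nx)sin(n'x) dx = ∫_0^π cos(nx)cos(n'x) dx = 0; and by product-to-sum, ∫_0^π sin(nx)cos(n'x) dx = ½∫_0^π [sin((n+n')x) + sin((n−n')x)] dx, which is 0 when n+n' is even and 2n/(n²−n'²) when n+n' is odd (it need not vanish on (0, π)).
  u² squared terms: (-2)²·∫sin(5x)² dx = 4·π/2 = 2*π.
  So ∫_0^π u² dx = 2*π.
  (u')² squared terms: (-10)²·∫cos(5x)² dx = 100·π/2 = 50*π.
  So ∫_0^π (u')² dx = 50*π.
||u||_{H^1}^2 = (2*π) + (50*π) = 52*π.


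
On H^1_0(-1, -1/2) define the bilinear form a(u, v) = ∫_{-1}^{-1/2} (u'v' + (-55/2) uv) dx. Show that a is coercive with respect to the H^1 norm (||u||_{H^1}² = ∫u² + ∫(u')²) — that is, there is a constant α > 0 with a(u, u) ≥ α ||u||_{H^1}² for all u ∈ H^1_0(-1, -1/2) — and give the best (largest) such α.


α = (-55 + 8*π^2)/(2*(1 + 4*π^2))

Coercivity of a(·,·) on H^1_0(-1, -1/2) means a(u, u) ≥ α ||u||_{H^1}² for every u ∈ H^1_0.
The interval has length L = 1/2, and Poincaré/coercivity depend only on L. Here a(u, u) = ∫(u')² + (-55/2)·∫u².
Here c = -55/2 < 0 with |c| < (π/L)² = 4*π^2, so coercivity still holds. The condition a(u,u) ≥ α||u||_{H^1}² reads (1−α)∫(u')² ≥ (α−c)∫u². Any admissible α is ≤ 1 (rapidly oscillating u have ∫u²/∫(u')² → 0), and α = 1 would force 0 ≥ (1−c)∫u², impossible since c < 1; so 1−α > 0. By the sharp Poincaré inequality on H^1_0 of an interval of length L, ∫(u')² ≥ (π/L)²∫u² with equality for the first sine mode sin(π(x−x₀)/L) (x₀ the left endpoint), so the inequality holds for all u iff (1−α)(π/L)² ≥ α − c, i.e. α ≤ ((π/L)² + c)/((π/L)² + 1) = (1 + c(L/π)²)/(1 + (L/π)²). (Direct route, valid since c ≤ 0: Poincaré gives c∫u² ≥ c(L/π)²∫(u')², so a(u,u) ≥ (1 + c(L/π)²)∫(u')², while ||u||_{H^1}² ≤ (1 + (L/π)²)∫(u')²; dividing yields the same α.) With (π/L)² = 4*π^2 and c = -55/2, the largest admissible constant is α = ((π/L)² + c)/((π/L)² + 1).
Simplifying, α = (-55 + 8*π^2)/(2*(1 + 4*π^2)).


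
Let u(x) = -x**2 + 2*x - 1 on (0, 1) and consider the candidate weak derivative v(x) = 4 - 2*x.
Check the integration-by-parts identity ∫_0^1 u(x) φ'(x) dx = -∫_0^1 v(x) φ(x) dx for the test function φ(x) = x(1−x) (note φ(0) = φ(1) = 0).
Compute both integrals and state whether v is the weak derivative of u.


LHS = -1/6, RHS = -1/2. No, v is not the weak derivative of u.

u(x) = -x**2 + 2*x - 1, classical derivative u'(x) = 2 - 2*x.
φ(x) = x(1−x), so φ'(x) = 1 - 2*x.
Note φ(0) = φ(1) = 0, so the boundary term u·φ vanishes.
LHS = ∫_0^1 u(x) φ'(x) dx = ∫_0^1 (2*x^3 - 5*x^2 + 4*x - 1) dx. Term by term:
  ∫_0^1 2*x^3 dx = 1/2;  ∫_0^1 -5*x^2 dx = -5/3;  ∫_0^1 4*x dx = 2;
  ∫_0^1 -1 dx = -1.
Sum: 1/2 − 5/3 + 2 − 1 = -1/6.
So LHS = -1/6.
∫_0^1 v(x) φ(x) dx = ∫_0^1 (2*x^3 - 6*x^2 + 4*x) dx. Term by term:
  ∫_0^1 2*x^3 dx = 1/2;  ∫_0^1 -6*x^2 dx = -2;  ∫_0^1 4*x dx = 2.
Sum: 1/2 − 2 + 2 = 1/2.
So RHS = -∫_0^1 v(x) φ(x) dx = -1/2.
LHS − RHS = 1/3 ≠ 0, so the identity fails.
(For a valid weak derivative the identity must hold for EVERY test function, in particular this one. The failure shows v is NOT the weak derivative of u.)
Correct weak derivative would be u'(x) = 2 - 2*x.


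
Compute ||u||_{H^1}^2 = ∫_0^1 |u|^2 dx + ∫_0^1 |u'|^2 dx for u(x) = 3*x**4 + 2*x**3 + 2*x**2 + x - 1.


||u||_{H^1}^2 = 23063/210

The H^1 norm (squared) on an interval (0, L) is
  ||u||_{H^1}^2 = ∫_0^L u(x)^2 dx + ∫_0^L u'(x)^2 dx.
Compute u'(x) = 12*x**3 + 6*x**2 + 4*x + 1.
Then u(x)^2 = 9*x**8 + 12*x**7 + 16*x**6 + 14*x**5 + 2*x**4 - 3*x**2 - 2*x + 1 and u'(x)^2 = 144*x**6 + 144*x**5 + 132*x**4 + 72*x**3 + 28*x**2 + 8*x + 1.
Integrate each monomial from 0 to 1 using ∫_0^1 c·x^n dx = c·1^(n+1)/(n+1):
  ∫_0^1 u(x)^2 dx = ∫_0^1 (9*x^8 + 12*x^7 + 16*x^6 + 14*x^5 + 2*x^4 - 3*x^2 - 2*x + 1) dx. Term by term:
    ∫_0^1 9*x^8 dx = 1;  ∫_0^1 12*x^7 dx = 3/2;  ∫_0^1 16*x^6 dx = 16/7;
    ∫_0^1 14*x^5 dx = 7/3;  ∫_0^1 2*x^4 dx = 2/5;  ∫_0^1 -3*x^2 dx = -1;
    ∫_0^1 -2*x dx = -1;  ∫_0^1 1 dx = 1.
  Sum: 1 + 3/2 + 16/7 + 7/3 + 2/5 − 1 − 1 + 1 = 1369/210.
  ∫_0^1 u'(x)^2 dx = ∫_0^1 (144*x^6 + 144*x^5 + 132*x^4 + 72*x^3 + 28*x^2 + 8*x + 1) dx. Term by term:
    ∫_0^1 144*x^6 dx = 144/7;  ∫_0^1 144*x^5 dx = 24;  ∫_0^1 132*x^4 dx = 132/5;
    ∫_0^1 72*x^3 dx = 18;  ∫_0^1 28*x^2 dx = 28/3;  ∫_0^1 8*x dx = 4;
    ∫_0^1 1 dx = 1.
  Sum: 144/7 + 24 + 132/5 + 18 + 28/3 + 4 + 1 = 10847/105.
Adding: ||u||_{H^1}^2 = 1369/210 + 10847/105 = 23063/210.


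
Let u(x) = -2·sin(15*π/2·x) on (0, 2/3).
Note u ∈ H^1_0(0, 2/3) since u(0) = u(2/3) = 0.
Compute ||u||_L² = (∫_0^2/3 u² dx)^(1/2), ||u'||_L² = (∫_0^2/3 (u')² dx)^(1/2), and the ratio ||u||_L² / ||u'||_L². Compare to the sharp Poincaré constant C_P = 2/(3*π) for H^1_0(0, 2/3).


||u||_L² / ||u'||_L² = 2/(15*π) < C_P = 2/(3*π).

u(x) = -2·sin(15*π/2·x), so u'(x) = -15*π*cos(15*π*x/2).
Writing u(x) = A·sin(kπx/L) with A = -2 and k = 5, use ∫_0^L sin²(kπx/L) dx = L/2 and ∫_0^L cos²(kπx/L) dx = L/2.
u² = 4·sin²(15*π/2·x) and (u')² = 225*π^2·cos²(15*π/2·x), and each of sin², cos² integrates to L/2 = 1/3 over (0, 2/3).
∫_0^2/3 u² dx = 4/3, so ||u||_L² = 2*sqrt(3)/3.
∫_0^2/3 (u')² dx = 75*π^2, so ||u'||_L² = 5*sqrt(3)*π.
Ratio ||u||_L² / ||u'||_L² = 2/(15*π).
Sharp Poincaré constant on H^1_0(0, 2/3) is C_P = L/π = 2/(3*π), achieved by sin(3*π/2·x).
This is the k = 5 harmonic; the ratio L/(kπ) is strictly less than C_P = L/π, consistent with the sharp inequality ||u||_L² ≤ C_P ||u'||_L².


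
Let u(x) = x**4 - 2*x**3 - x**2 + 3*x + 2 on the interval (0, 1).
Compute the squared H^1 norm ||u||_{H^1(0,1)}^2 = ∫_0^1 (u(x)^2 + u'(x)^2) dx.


||u||_{H^1}^2 = 3449/315

The H^1 norm (squared) on an interval (0, L) is
  ||u||_{H^1}^2 = ∫_0^L u(x)^2 dx + ∫_0^L u'(x)^2 dx.
Compute u'(x) = 4*x**3 - 6*x**2 - 2*x + 3.
Then u(x)^2 = x**8 - 4*x**7 + 2*x**6 + 10*x**5 - 7*x**4 - 14*x**3 + 5*x**2 + 12*x + 4 and u'(x)^2 = 16*x**6 - 48*x**5 + 20*x**4 + 48*x**3 - 32*x**2 - 12*x + 9.
Integrate each monomial from 0 to 1 using ∫_0^1 c·x^n dx = c·1^(n+1)/(n+1):
  ∫_0^1 u(x)^2 dx = ∫_0^1 (x^8 - 4*x^7 + 2*x^6 + 10*x^5 - 7*x^4 - 14*x^3 + 5*x^2 + 12*x + 4) dx. Term by term:
    ∫_0^1 x^8 dx = 1/9;  ∫_0^1 -4*x^7 dx = -1/2;  ∫_0^1 2*x^6 dx = 2/7;
    ∫_0^1 10*x^5 dx = 5/3;  ∫_0^1 -7*x^4 dx = -7/5;  ∫_0^1 -14*x^3 dx = -7/2;
    ∫_0^1 5*x^2 dx = 5/3;  ∫_0^1 12*x dx = 6;  ∫_0^1 4 dx = 4.
  Sum: 1/9 − 1/2 + 2/7 + 5/3 − 7/5 − 7/2 + 5/3 + 6 + 4 = 2624/315.
  ∫_0^1 u'(x)^2 dx = ∫_0^1 (16*x^6 - 48*x^5 + 20*x^4 + 48*x^3 - 32*x^2 - 12*x + 9) dx. Term by term:
    ∫_0^1 16*x^6 dx = 16/7;  ∫_0^1 -48*x^5 dx = -8;  ∫_0^1 20*x^4 dx = 4;
    ∫_0^1 48*x^3 dx = 12;  ∫_0^1 -32*x^2 dx = -32/3;  ∫_0^1 -12*x dx = -6;
    ∫_0^1 9 dx = 9.
  Sum: 16/7 − 8 + 4 + 12 − 32/3 − 6 + 9 = 55/21.
Adding: ||u||_{H^1}^2 = 2624/315 + 55/21 = 3449/315.


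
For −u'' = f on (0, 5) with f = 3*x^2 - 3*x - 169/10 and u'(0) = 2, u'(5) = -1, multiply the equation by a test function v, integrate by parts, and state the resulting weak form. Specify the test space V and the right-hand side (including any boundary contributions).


V = H^1(0, 5) (v unrestricted at boundary; u is determined up to an additive constant); weak form: ∫_0^5 u'v' dx = ∫_0^5 (3*x^2 - 3*x - 169/10) v dx − v(5) − 2·v(0) for all v ∈ V.

Multiply both sides by a test function v and integrate from 0 to 5:
  ∫_0^5 −u''(x) v(x) dx = ∫_0^5 f(x) v(x) dx.
Integrate the LHS by parts once:
  ∫_0^5 −u'' v dx = −[u'(x) v(x)]_0^5 + ∫_0^5 u'(x) v'(x) dx.
Thus ∫_0^5 u'(x) v'(x) dx = ∫_0^5 f(x) v(x) dx + [u'(x) v(x)]_0^5.
Choose V so that boundary terms are either known or forced to vanish.
u has inhomogeneous Neumann u'(0) = 2, u'(5) = -1. [u' v]_0^5 = (-1)·v(5) − (2)·v(0) = − v(5) − 2·v(0). Take V = H^1(0, 5); boundary term becomes part of RHS.
Weak formulation: find u (satisfying any essential BC) such that ∫_0^5 u'(x) v'(x) dx = ∫_0^5 f v dx − v(5) − 2·v(0) for all v ∈ V (Neumann data are natural BCs: they enter the RHS as boundary terms).
Substituting f(x) = 3*x^2 - 3*x - 169/10, the right-hand side is ∫_0^5 (3*x^2 - 3*x - 169/10) v dx − v(5) − 2·v(0).
Compatibility check (pure Neumann): taking v ≡ 1 ∈ V gives 0 = ∫_0^5 f dx + (-1) − (2), i.e. ∫_0^5 f dx must equal u'(0) − u'(5) = 3. Indeed ∫_0^5 (3*x^2 - 3*x - 169/10) dx = 3, so the data are compatible. The solution is then unique only up to an additive constant (fix it e.g. by requiring ∫_0^5 u dx = 0).


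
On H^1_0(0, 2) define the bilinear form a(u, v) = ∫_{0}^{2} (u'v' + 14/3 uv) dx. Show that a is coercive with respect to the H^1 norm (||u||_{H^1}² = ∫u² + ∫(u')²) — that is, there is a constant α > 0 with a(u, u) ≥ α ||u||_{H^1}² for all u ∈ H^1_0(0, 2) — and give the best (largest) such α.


α = 1

Coercivity of a(·,·) on H^1_0(0, 2) means a(u, u) ≥ α ||u||_{H^1}² for every u ∈ H^1_0.
The interval has length L = 2, and Poincaré/coercivity depend only on L. Here a(u, u) = ∫(u')² + (14/3)·∫u².
Here c = 14/3 ≥ 1, so a(u,u) = ∫(u')² + c∫u² ≥ ∫(u')² + ∫u² = ||u||_{H^1}², i.e. α = 1 works. No larger α is possible: a(u,u) ≥ α||u||_{H^1}² means (1−α)∫(u')² ≥ (α−c)∫u², and for the modes u_n = sin(nπ(x−x₀)/L) (x₀ the left endpoint) one has ∫u_n²/∫(u_n')² = (L/(nπ))² → 0, so a(u_n,u_n)/||u_n||_{H^1}² → 1. Hence the optimal constant is α = 1.
Therefore α = 1.


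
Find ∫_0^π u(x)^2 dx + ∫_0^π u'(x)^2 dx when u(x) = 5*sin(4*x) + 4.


||u||_{H^1(0,π)}^2 = 457*π/2

u'(x) = 20*cos(4*x).
Expand u² and (u')² and integrate term by term on (0, π), using: for integers n ≥ 1, ∫_0^π sin²(nx) dx = ∫_0^π cos²(nx) dx = π/2; for n ≠ n', ∫_0^π sin(nx)sin(n'x) dx = ∫_0^π cos(nx)cos(n'x) dx = 0; and by product-to-sum, ∫_0^π sin(nx)cos(n'x) dx = ½∫_0^π [sin((n+n')x) + sin((n−n')x)] dx, which is 0 when n+n' is even and 2n/(n²−n'²) when n+n' is odd (it need not vanish on (0, π)). For the constant mode: ∫_0^π 1 dx = π, ∫_0^π cos(nx) dx = 0, ∫_0^π sin(nx) dx = (1−(−1)^n)/n.
  u² squared terms: (4)²·∫1 dx = 16·π = 16*π;  (5)²·∫sin(4x)² dx = 25·π/2 = 25*π/2.
  u² cross terms: 2·(4)·(5)·∫1·sin(4x) dx = 40·(0) = 0.
  So ∫_0^π u² dx = 16*π + 25*π/2 + 0 = 57*π/2.
  (u')² squared terms: (20)²·∫cos(4x)² dx = 400·π/2 = 200*π.
  So ∫_0^π (u')² dx = 200*π.
||u||_{H^1}^2 = (57*π/2) + (200*π) = 457*π/2.


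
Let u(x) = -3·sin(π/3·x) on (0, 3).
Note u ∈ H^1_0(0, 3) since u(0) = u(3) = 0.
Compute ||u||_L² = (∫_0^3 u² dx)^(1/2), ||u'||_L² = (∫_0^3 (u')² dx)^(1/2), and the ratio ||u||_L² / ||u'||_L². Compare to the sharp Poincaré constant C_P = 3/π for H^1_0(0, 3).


||u||_L² / ||u'||_L² = 3/π = C_P.

u(x) = -3·sin(π/3·x), so u'(x) = -π*cos(π*x/3).
Writing u(x) = A·sin(kπx/L) with A = -3 and k = 1, use ∫_0^L sin²(kπx/L) dx = L/2 and ∫_0^L cos²(kπx/L) dx = L/2.
u² = 9·sin²(π/3·x) and (u')² = π^2·cos²(π/3·x), and each of sin², cos² integrates to L/2 = 3/2 over (0, 3).
∫_0^3 u² dx = 27/2, so ||u||_L² = 3*sqrt(6)/2.
∫_0^3 (u')² dx = 3*π^2/2, so ||u'||_L² = sqrt(6)*π/2.
Ratio ||u||_L² / ||u'||_L² = 3/π.
Sharp Poincaré constant on H^1_0(0, 3) is C_P = L/π = 3/π, achieved by sin(π/3·x).
This is the k = 1 eigenfunction (up to amplitude), so the ratio equals the sharp Poincaré constant exactly.


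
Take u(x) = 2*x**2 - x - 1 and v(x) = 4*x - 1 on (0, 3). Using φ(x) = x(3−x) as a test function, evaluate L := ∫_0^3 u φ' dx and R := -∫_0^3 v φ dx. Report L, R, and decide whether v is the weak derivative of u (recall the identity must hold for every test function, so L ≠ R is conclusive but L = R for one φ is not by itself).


LHS = -45/2, RHS = -45/2. Yes, v = u' weakly.

u(x) = 2*x**2 - x - 1, classical derivative u'(x) = 4*x - 1.
φ(x) = x(3−x), so φ'(x) = 3 - 2*x.
Note φ(0) = φ(3) = 0, so the boundary term u·φ vanishes.
LHS = ∫_0^3 u(x) φ'(x) dx = ∫_0^3 (-4*x^3 + 8*x^2 - x - 3) dx. Term by term:
  ∫_0^3 -4*x^3 dx = -81;  ∫_0^3 8*x^2 dx = 72;  ∫_0^3 -x dx = -9/2;
  ∫_0^3 -3 dx = -9.
Sum: -81 + 72 − 9/2 − 9 = -45/2.
So LHS = -45/2.
∫_0^3 v(x) φ(x) dx = ∫_0^3 (-4*x^3 + 13*x^2 - 3*x) dx. Term by term:
  ∫_0^3 -4*x^3 dx = -81;  ∫_0^3 13*x^2 dx = 117;  ∫_0^3 -3*x dx = -27/2.
Sum: -81 + 117 − 27/2 = 45/2.
So RHS = -∫_0^3 v(x) φ(x) dx = -45/2.
LHS = RHS, so the identity holds for this test φ.
Moreover u is smooth here and v(x) = u'(x) = 4*x - 1 pointwise, so the identity holds for every test function. Hence v is the weak derivative of u.


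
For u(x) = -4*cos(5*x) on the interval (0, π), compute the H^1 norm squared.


||u||_{H^1(0,π)}^2 = 208*π

u'(x) = 20*sin(5*x).
Expand u² and (u')² and integrate term by term on (0, π), using: for integers n ≥ 1, ∫_0^π sin²(nx) dx = ∫_0^π cos²(nx) dx = π/2; for n ≠ n', ∫_0^π sin(nx)sin(n'x) dx = ∫_0^π cos(nx)cos(n'x) dx = 0; and by product-to-sum, ∫_0^π sin(nx)cos(n'x) dx = ½∫_0^π [sin((n+n')x) + sin((n−n')x)] dx, which is 0 when n+n' is even and 2n/(n²−n'²) when n+n' is odd (it need not vanish on (0, π)).
  u² squared terms: (-4)²·∫cos(5x)² dx = 16·π/2 = 8*π.
  So ∫_0^π u² dx = 8*π.
  (u')² squared terms: (20)²·∫sin(5x)² dx = 400·π/2 = 200*π.
  So ∫_0^π (u')² dx = 200*π.
||u||_{H^1}^2 = (8*π) + (200*π) = 208*π.


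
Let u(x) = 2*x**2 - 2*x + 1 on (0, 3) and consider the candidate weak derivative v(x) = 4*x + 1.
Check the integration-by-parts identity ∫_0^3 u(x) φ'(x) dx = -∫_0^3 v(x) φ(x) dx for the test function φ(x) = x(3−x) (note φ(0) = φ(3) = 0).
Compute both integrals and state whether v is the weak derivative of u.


LHS = -18, RHS = -63/2. No, v is not the weak derivative of u.

u(x) = 2*x**2 - 2*x + 1, classical derivative u'(x) = 4*x - 2.
φ(x) = x(3−x), so φ'(x) = 3 - 2*x.
Note φ(0) = φ(3) = 0, so the boundary term u·φ vanishes.
LHS = ∫_0^3 u(x) φ'(x) dx = ∫_0^3 (-4*x^3 + 10*x^2 - 8*x + 3) dx. Term by term:
  ∫_0^3 -4*x^3 dx = -81;  ∫_0^3 10*x^2 dx = 90;  ∫_0^3 -8*x dx = -36;
  ∫_0^3 3 dx = 9.
Sum: -81 + 90 − 36 + 9 = -18.
So LHS = -18.
∫_0^3 v(x) φ(x) dx = ∫_0^3 (-4*x^3 + 11*x^2 + 3*x) dx. Term by term:
  ∫_0^3 -4*x^3 dx = -81;  ∫_0^3 11*x^2 dx = 99;  ∫_0^3 3*x dx = 27/2.
Sum: -81 + 99 + 27/2 = 63/2.
So RHS = -∫_0^3 v(x) φ(x) dx = -63/2.
LHS − RHS = 27/2 ≠ 0, so the identity fails.
(For a valid weak derivative the identity must hold for EVERY test function, in particular this one. The failure shows v is NOT the weak derivative of u.)
Correct weak derivative would be u'(x) = 4*x - 2.


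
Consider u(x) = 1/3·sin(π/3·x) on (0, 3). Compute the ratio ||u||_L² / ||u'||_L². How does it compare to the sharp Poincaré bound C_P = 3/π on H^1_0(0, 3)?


||u||_L² / ||u'||_L² = 3/π = C_P.

u(x) = 1/3·sin(π/3·x), so u'(x) = π*cos(π*x/3)/9.
Writing u(x) = A·sin(kπx/L) with A = 1/3 and k = 1, use ∫_0^L sin²(kπx/L) dx = L/2 and ∫_0^L cos²(kπx/L) dx = L/2.
u² = 1/9·sin²(π/3·x) and (u')² = π^2/81·cos²(π/3·x), and each of sin², cos² integrates to L/2 = 3/2 over (0, 3).
∫_0^3 u² dx = 1/6, so ||u||_L² = sqrt(6)/6.
∫_0^3 (u')² dx = π^2/54, so ||u'||_L² = sqrt(6)*π/18.
Ratio ||u||_L² / ||u'||_L² = 3/π.
Sharp Poincaré constant on H^1_0(0, 3) is C_P = L/π = 3/π, achieved by sin(π/3·x).
This is the k = 1 eigenfunction (up to amplitude), so the ratio equals the sharp Poincaré constant exactly.


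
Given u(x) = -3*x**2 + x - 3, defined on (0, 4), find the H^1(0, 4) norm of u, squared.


||u||_{H^1}^2 = 37928/15

The H^1 norm (squared) on an interval (0, L) is
  ||u||_{H^1}^2 = ∫_0^L u(x)^2 dx + ∫_0^L u'(x)^2 dx.
Compute u'(x) = 1 - 6*x.
Then u(x)^2 = 9*x**4 - 6*x**3 + 19*x**2 - 6*x + 9 and u'(x)^2 = 36*x**2 - 12*x + 1.
Integrate each monomial from 0 to 4 using ∫_0^4 c·x^n dx = c·4^(n+1)/(n+1):
  ∫_0^4 u(x)^2 dx = ∫_0^4 (9*x^4 - 6*x^3 + 19*x^2 - 6*x + 9) dx. Term by term:
    ∫_0^4 9*x^4 dx = 9216/5;  ∫_0^4 -6*x^3 dx = -384;  ∫_0^4 19*x^2 dx = 1216/3;
    ∫_0^4 -6*x dx = -48;  ∫_0^4 9 dx = 36.
  Sum: 9216/5 − 384 + 1216/3 − 48 + 36 = 27788/15.
  ∫_0^4 u'(x)^2 dx = ∫_0^4 (36*x^2 - 12*x + 1) dx. Term by term:
    ∫_0^4 36*x^2 dx = 768;  ∫_0^4 -12*x dx = -96;  ∫_0^4 1 dx = 4.
  Sum: 768 − 96 + 4 = 676.
Adding: ||u||_{H^1}^2 = 27788/15 + 676 = 37928/15.


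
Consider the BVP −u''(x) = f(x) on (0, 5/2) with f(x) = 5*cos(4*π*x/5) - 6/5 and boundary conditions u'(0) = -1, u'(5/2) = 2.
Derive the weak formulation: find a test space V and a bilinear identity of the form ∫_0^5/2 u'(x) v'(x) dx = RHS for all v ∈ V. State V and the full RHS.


V = H^1(0, 5/2) (v unrestricted at boundary; u is determined up to an additive constant); weak form: ∫_0^5/2 u'v' dx = ∫_0^5/2 (5*cos(4*π*x/5) - 6/5) v dx + 2·v(5/2) + v(0) for all v ∈ V.

Multiply both sides by a test function v and integrate from 0 to 5/2:
  ∫_0^5/2 −u''(x) v(x) dx = ∫_0^5/2 f(x) v(x) dx.
Integrate the LHS by parts once:
  ∫_0^5/2 −u'' v dx = −[u'(x) v(x)]_0^5/2 + ∫_0^5/2 u'(x) v'(x) dx.
Thus ∫_0^5/2 u'(x) v'(x) dx = ∫_0^5/2 f(x) v(x) dx + [u'(x) v(x)]_0^5/2.
Choose V so that boundary terms are either known or forced to vanish.
u has inhomogeneous Neumann u'(0) = -1, u'(5/2) = 2. [u' v]_0^5/2 = (2)·v(5/2) − (-1)·v(0) = 2·v(5/2) + v(0). Take V = H^1(0, 5/2); boundary term becomes part of RHS.
Weak formulation: find u (satisfying any essential BC) such that ∫_0^5/2 u'(x) v'(x) dx = ∫_0^5/2 f v dx + 2·v(5/2) + v(0) for all v ∈ V (Neumann data are natural BCs: they enter the RHS as boundary terms).
Substituting f(x) = 5*cos(4*π*x/5) - 6/5, the right-hand side is ∫_0^5/2 (5*cos(4*π*x/5) - 6/5) v dx + 2·v(5/2) + v(0).
Compatibility check (pure Neumann): taking v ≡ 1 ∈ V gives 0 = ∫_0^5/2 f dx + (2) − (-1), i.e. ∫_0^5/2 f dx must equal u'(0) − u'(5/2) = -3. Indeed ∫_0^5/2 (5*cos(4*π*x/5) - 6/5) dx = -3, so the data are compatible. The solution is then unique only up to an additive constant (fix it e.g. by requiring ∫_0^5/2 u dx = 0).


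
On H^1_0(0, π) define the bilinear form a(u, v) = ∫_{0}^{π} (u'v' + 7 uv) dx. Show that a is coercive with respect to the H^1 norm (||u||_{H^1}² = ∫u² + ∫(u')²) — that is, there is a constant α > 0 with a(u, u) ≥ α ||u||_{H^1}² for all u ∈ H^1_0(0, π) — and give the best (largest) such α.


α = 1

Coercivity of a(·,·) on H^1_0(0, π) means a(u, u) ≥ α ||u||_{H^1}² for every u ∈ H^1_0.
The interval has length L = π, and Poincaré/coercivity depend only on L. Here a(u, u) = ∫(u')² + (7)·∫u².
Here c = 7 ≥ 1, so a(u,u) = ∫(u')² + c∫u² ≥ ∫(u')² + ∫u² = ||u||_{H^1}², i.e. α = 1 works. No larger α is possible: a(u,u) ≥ α||u||_{H^1}² means (1−α)∫(u')² ≥ (α−c)∫u², and for the modes u_n = sin(nπ(x−x₀)/L) (x₀ the left endpoint) one has ∫u_n²/∫(u_n')² = (L/(nπ))² → 0, so a(u_n,u_n)/||u_n||_{H^1}² → 1. Hence the optimal constant is α = 1.
Therefore α = 1.


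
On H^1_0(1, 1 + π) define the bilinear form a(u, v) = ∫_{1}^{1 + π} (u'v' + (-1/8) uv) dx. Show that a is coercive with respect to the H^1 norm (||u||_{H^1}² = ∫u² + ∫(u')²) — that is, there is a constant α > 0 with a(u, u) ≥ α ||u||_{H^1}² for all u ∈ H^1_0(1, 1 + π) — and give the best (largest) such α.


α = 7/16

Coercivity of a(·,·) on H^1_0(1, 1 + π) means a(u, u) ≥ α ||u||_{H^1}² for every u ∈ H^1_0.
The interval has length L = π, and Poincaré/coercivity depend only on L. Here a(u, u) = ∫(u')² + (-1/8)·∫u².
Here c = -1/8 < 0 with |c| < (π/L)² = 1, so coercivity still holds. The condition a(u,u) ≥ α||u||_{H^1}² reads (1−α)∫(u')² ≥ (α−c)∫u². Any admissible α is ≤ 1 (rapidly oscillating u have ∫u²/∫(u')² → 0), and α = 1 would force 0 ≥ (1−c)∫u², impossible since c < 1; so 1−α > 0. By the sharp Poincaré inequality on H^1_0 of an interval of length L, ∫(u')² ≥ (π/L)²∫u² with equality for the first sine mode sin(π(x−x₀)/L) (x₀ the left endpoint), so the inequality holds for all u iff (1−α)(π/L)² ≥ α − c, i.e. α ≤ ((π/L)² + c)/((π/L)² + 1) = (1 + c(L/π)²)/(1 + (L/π)²). (Direct route, valid since c ≤ 0: Poincaré gives c∫u² ≥ c(L/π)²∫(u')², so a(u,u) ≥ (1 + c(L/π)²)∫(u')², while ||u||_{H^1}² ≤ (1 + (L/π)²)∫(u')²; dividing yields the same α.) With (π/L)² = 1 and c = -1/8, the largest admissible constant is α = ((π/L)² + c)/((π/L)² + 1).
Simplifying, α = 7/16.


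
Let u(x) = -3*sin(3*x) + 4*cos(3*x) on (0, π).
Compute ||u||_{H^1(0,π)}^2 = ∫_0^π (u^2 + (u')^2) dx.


||u||_{H^1(0,π)}^2 = 125*π

u'(x) = -12*sin(3*x) - 9*cos(3*x).
Expand u² and (u')² and integrate term by term on (0, π), using: for integers n ≥ 1, ∫_0^π sin²(nx) dx = ∫_0^π cos²(nx) dx = π/2; for n ≠ n', ∫_0^π sin(nx)sin(n'x) dx = ∫_0^π cos(nx)cos(n'x) dx = 0; and by product-to-sum, ∫_0^π sin(nx)cos(n'x) dx = ½∫_0^π [sin((n+n')x) + sin((n−n')x)] dx, which is 0 when n+n' is even and 2n/(n²−n'²) when n+n' is odd (it need not vanish on (0, π)).
  u² squared terms: (-3)²·∫sin(3x)² dx = 9·π/2 = 9*π/2;  (4)²·∫cos(3x)² dx = 16·π/2 = 8*π.
  u² cross terms: 2·(-3)·(4)·∫sin(3x)·cos(3x) dx = -24·(0) = 0.
  So ∫_0^π u² dx = 9*π/2 + 8*π + 0 = 25*π/2.
  (u')² squared terms: (-12)²·∫sin(3x)² dx = 144·π/2 = 72*π;  (-9)²·∫cos(3x)² dx = 81·π/2 = 81*π/2.
  (u')² cross terms: 2·(-12)·(-9)·∫sin(3x)·cos(3x) dx = 216·(0) = 0.
  So ∫_0^π (u')² dx = 72*π + 81*π/2 + 0 = 225*π/2.
||u||_{H^1}^2 = (25*π/2) + (225*π/2) = 125*π.


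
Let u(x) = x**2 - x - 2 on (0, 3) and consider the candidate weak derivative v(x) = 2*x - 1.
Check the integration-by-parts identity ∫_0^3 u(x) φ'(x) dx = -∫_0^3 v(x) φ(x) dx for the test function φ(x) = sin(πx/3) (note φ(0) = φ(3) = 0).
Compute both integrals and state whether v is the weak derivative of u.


LHS = -12/π, RHS = -12/π. Yes, v = u' weakly.

u(x) = x**2 - x - 2, classical derivative u'(x) = 2*x - 1.
φ(x) = sin(πx/3), so φ'(x) = π*cos(π*x/3)/3.
Note φ(0) = φ(3) = 0, so the boundary term u·φ vanishes.
LHS = ∫_0^3 u(x) φ'(x) dx = ∫_0^3 (π*x^2*cos(π*x/3)/3 - π*x*cos(π*x/3)/3 - 2*π*cos(π*x/3)/3) dx. Term by term:
  ∫_0^3 -2*π*cos(π*x/3)/3 dx = 0;  ∫_0^3 -π*x*cos(π*x/3)/3 dx = 6/π;  ∫_0^3 π*x^2*cos(π*x/3)/3 dx = -18/π.
Sum: 0 + 6/π − 18/π = -12/π.
So LHS = -12/π.
∫_0^3 v(x) φ(x) dx = ∫_0^3 (2*x*sin(π*x/3) - sin(π*x/3)) dx. Term by term:
  ∫_0^3 -sin(π*x/3) dx = -6/π;  ∫_0^3 2*x*sin(π*x/3) dx = 18/π.
Sum: -6/π + 18/π = 12/π.
So RHS = -∫_0^3 v(x) φ(x) dx = -12/π.
LHS = RHS, so the identity holds for this test φ.
Moreover u is smooth here and v(x) = u'(x) = 2*x - 1 pointwise, so the identity holds for every test function. Hence v is the weak derivative of u.


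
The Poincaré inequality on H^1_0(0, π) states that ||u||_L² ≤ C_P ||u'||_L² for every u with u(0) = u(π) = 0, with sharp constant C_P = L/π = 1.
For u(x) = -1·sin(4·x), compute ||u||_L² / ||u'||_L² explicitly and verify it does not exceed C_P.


||u||_L² / ||u'||_L² = 1/4 < C_P = 1.

u(x) = -1·sin(4·x), so u'(x) = -4*cos(4*x).
Writing u(x) = A·sin(kπx/L) with A = -1 and k = 4, use ∫_0^L sin²(kπx/L) dx = L/2 and ∫_0^L cos²(kπx/L) dx = L/2.
u² = 1·sin²(4·x) and (u')² = 16·cos²(4·x), and each of sin², cos² integrates to L/2 = π/2 over (0, π).
∫_0^π u² dx = π/2, so ||u||_L² = sqrt(2)*sqrt(π)/2.
∫_0^π (u')² dx = 8*π, so ||u'||_L² = 2*sqrt(2)*sqrt(π).
Ratio ||u||_L² / ||u'||_L² = 1/4.
Sharp Poincaré constant on H^1_0(0, π) is C_P = L/π = 1, achieved by sin(x).
This is the k = 4 harmonic; the ratio L/(kπ) is strictly less than C_P = L/π, consistent with the sharp inequality ||u||_L² ≤ C_P ||u'||_L².


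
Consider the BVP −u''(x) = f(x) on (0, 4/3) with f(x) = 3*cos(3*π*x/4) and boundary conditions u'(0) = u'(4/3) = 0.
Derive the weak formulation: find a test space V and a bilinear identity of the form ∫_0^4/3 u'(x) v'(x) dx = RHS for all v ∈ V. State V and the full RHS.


V = H^1(0, 4/3) (no boundary constraint on v; u is determined up to an additive constant); weak form: ∫_0^4/3 u'v' dx = ∫_0^4/3 (3*cos(3*π*x/4)) v dx for all v ∈ V.

Multiply both sides by a test function v and integrate from 0 to 4/3:
  ∫_0^4/3 −u''(x) v(x) dx = ∫_0^4/3 f(x) v(x) dx.
Integrate the LHS by parts once:
  ∫_0^4/3 −u'' v dx = −[u'(x) v(x)]_0^4/3 + ∫_0^4/3 u'(x) v'(x) dx.
Thus ∫_0^4/3 u'(x) v'(x) dx = ∫_0^4/3 f(x) v(x) dx + [u'(x) v(x)]_0^4/3.
Choose V so that boundary terms are either known or forced to vanish.
u has homogeneous Neumann: u'(0) = u'(4/3) = 0. So [u' v]_0^4/3 = 0·v(4/3) − 0·v(0) = 0 for any v; take V = H^1(0, 4/3).
Weak formulation: find u (satisfying any essential BC) such that ∫_0^4/3 u'(x) v'(x) dx = ∫_0^4/3 f v dx for all v ∈ V (homogeneous Neumann, so boundary terms vanish).
Substituting f(x) = 3*cos(3*π*x/4), the right-hand side is ∫_0^4/3 (3*cos(3*π*x/4)) v dx.
Compatibility check (pure Neumann): taking v ≡ 1 ∈ V gives 0 = ∫_0^4/3 f dx + (0) − (0), i.e. ∫_0^4/3 f dx must equal u'(0) − u'(4/3) = 0. Indeed ∫_0^4/3 (3*cos(3*π*x/4)) dx = 0, so the data are compatible. The solution is then unique only up to an additive constant (fix it e.g. by requiring ∫_0^4/3 u dx = 0).


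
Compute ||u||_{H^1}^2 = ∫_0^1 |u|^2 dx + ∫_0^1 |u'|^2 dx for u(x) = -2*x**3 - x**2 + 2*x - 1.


||u||_{H^1}^2 = 258/35

The H^1 norm (squared) on an interval (0, L) is
  ||u||_{H^1}^2 = ∫_0^L u(x)^2 dx + ∫_0^L u'(x)^2 dx.
Compute u'(x) = -6*x**2 - 2*x + 2.
Then u(x)^2 = 4*x**6 + 4*x**5 - 7*x**4 + 6*x**2 - 4*x + 1 and u'(x)^2 = 36*x**4 + 24*x**3 - 20*x**2 - 8*x + 4.
Integrate each monomial from 0 to 1 using ∫_0^1 c·x^n dx = c·1^(n+1)/(n+1):
  ∫_0^1 u(x)^2 dx = ∫_0^1 (4*x^6 + 4*x^5 - 7*x^4 + 6*x^2 - 4*x + 1) dx. Term by term:
    ∫_0^1 4*x^6 dx = 4/7;  ∫_0^1 4*x^5 dx = 2/3;  ∫_0^1 -7*x^4 dx = -7/5;
    ∫_0^1 6*x^2 dx = 2;  ∫_0^1 -4*x dx = -2;  ∫_0^1 1 dx = 1.
  Sum: 4/7 + 2/3 − 7/5 + 2 − 2 + 1 = 88/105.
  ∫_0^1 u'(x)^2 dx = ∫_0^1 (36*x^4 + 24*x^3 - 20*x^2 - 8*x + 4) dx. Term by term:
    ∫_0^1 36*x^4 dx = 36/5;  ∫_0^1 24*x^3 dx = 6;  ∫_0^1 -20*x^2 dx = -20/3;
    ∫_0^1 -8*x dx = -4;  ∫_0^1 4 dx = 4.
  Sum: 36/5 + 6 − 20/3 − 4 + 4 = 98/15.
Adding: ||u||_{H^1}^2 = 88/105 + 98/15 = 258/35.


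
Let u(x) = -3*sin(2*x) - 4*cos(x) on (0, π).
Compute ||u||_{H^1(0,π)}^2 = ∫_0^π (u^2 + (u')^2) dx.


||u||_{H^1(0,π)}^2 = 64 + 77*π/2

u'(x) = 4*sin(x) - 6*cos(2*x).
Expand u² and (u')² and integrate term by term on (0, π), using: for integers n ≥ 1, ∫_0^π sin²(nx) dx = ∫_0^π cos²(nx) dx = π/2; for n ≠ n', ∫_0^π sin(nx)sin(n'x) dx = ∫_0^π cos(nx)cos(n'x) dx = 0; and by product-to-sum, ∫_0^π sin(nx)cos(n'x) dx = ½∫_0^π [sin((n+n')x) + sin((n−n')x)] dx, which is 0 when n+n' is even and 2n/(n²−n'²) when n+n' is odd (it need not vanish on (0, π)).
  u² squared terms: (-4)²·∫cos(x)² dx = 16·π/2 = 8*π;  (-3)²·∫sin(2x)² dx = 9·π/2 = 9*π/2.
  u² cross terms: 2·(-4)·(-3)·∫cos(x)·sin(2x) dx = 24·(4/3) = 32.
  So ∫_0^π u² dx = 8*π + 9*π/2 + 32 = 32 + 25*π/2.
  (u')² squared terms: (-6)²·∫cos(2x)² dx = 36·π/2 = 18*π;  (4)²·∫sin(x)² dx = 16·π/2 = 8*π.
  (u')² cross terms: 2·(-6)·(4)·∫cos(2x)·sin(x) dx = -48·(-2/3) = 32.
  So ∫_0^π (u')² dx = 18*π + 8*π + 32 = 32 + 26*π.
||u||_{H^1}^2 = (32 + 25*π/2) + (32 + 26*π) = 64 + 77*π/2.


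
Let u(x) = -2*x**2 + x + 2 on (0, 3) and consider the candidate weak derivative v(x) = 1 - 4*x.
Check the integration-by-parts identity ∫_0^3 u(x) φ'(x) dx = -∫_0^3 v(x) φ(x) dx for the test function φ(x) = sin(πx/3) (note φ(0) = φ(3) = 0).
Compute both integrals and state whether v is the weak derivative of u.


LHS = 30/π, RHS = 30/π. Yes, v = u' weakly.

u(x) = -2*x**2 + x + 2, classical derivative u'(x) = 1 - 4*x.
φ(x) = sin(πx/3), so φ'(x) = π*cos(π*x/3)/3.
Note φ(0) = φ(3) = 0, so the boundary term u·φ vanishes.
LHS = ∫_0^3 u(x) φ'(x) dx = ∫_0^3 (-2*π*x^2*cos(π*x/3)/3 + π*x*cos(π*x/3)/3 + 2*π*cos(π*x/3)/3) dx. Term by term:
  ∫_0^3 2*π*cos(π*x/3)/3 dx = 0;  ∫_0^3 -2*π*x^2*cos(π*x/3)/3 dx = 36/π;  ∫_0^3 π*x*cos(π*x/3)/3 dx = -6/π.
Sum: 0 + 36/π − 6/π = 30/π.
So LHS = 30/π.
∫_0^3 v(x) φ(x) dx = ∫_0^3 (-4*x*sin(π*x/3) + sin(π*x/3)) dx. Term by term:
  ∫_0^3 -4*x*sin(π*x/3) dx = -36/π;  ∫_0^3 sin(π*x/3) dx = 6/π.
Sum: -36/π + 6/π = -30/π.
So RHS = -∫_0^3 v(x) φ(x) dx = 30/π.
LHS = RHS, so the identity holds for this test φ.
Moreover u is smooth here and v(x) = u'(x) = 1 - 4*x pointwise, so the identity holds for every test function. Hence v is the weak derivative of u.


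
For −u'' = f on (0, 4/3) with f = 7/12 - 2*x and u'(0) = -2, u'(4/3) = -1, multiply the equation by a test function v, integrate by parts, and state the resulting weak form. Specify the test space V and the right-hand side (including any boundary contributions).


V = H^1(0, 4/3) (v unrestricted at boundary; u is determined up to an additive constant); weak form: ∫_0^4/3 u'v' dx = ∫_0^4/3 (7/12 - 2*x) v dx − v(4/3) + 2·v(0) for all v ∈ V.

Multiply both sides by a test function v and integrate from 0 to 4/3:
  ∫_0^4/3 −u''(x) v(x) dx = ∫_0^4/3 f(x) v(x) dx.
Integrate the LHS by parts once:
  ∫_0^4/3 −u'' v dx = −[u'(x) v(x)]_0^4/3 + ∫_0^4/3 u'(x) v'(x) dx.
Thus ∫_0^4/3 u'(x) v'(x) dx = ∫_0^4/3 f(x) v(x) dx + [u'(x) v(x)]_0^4/3.
Choose V so that boundary terms are either known or forced to vanish.
u has inhomogeneous Neumann u'(0) = -2, u'(4/3) = -1. [u' v]_0^4/3 = (-1)·v(4/3) − (-2)·v(0) = − v(4/3) + 2·v(0). Take V = H^1(0, 4/3); boundary term becomes part of RHS.
Weak formulation: find u (satisfying any essential BC) such that ∫_0^4/3 u'(x) v'(x) dx = ∫_0^4/3 f v dx − v(4/3) + 2·v(0) for all v ∈ V (Neumann data are natural BCs: they enter the RHS as boundary terms).
Substituting f(x) = 7/12 - 2*x, the right-hand side is ∫_0^4/3 (7/12 - 2*x) v dx − v(4/3) + 2·v(0).
Compatibility check (pure Neumann): taking v ≡ 1 ∈ V gives 0 = ∫_0^4/3 f dx + (-1) − (-2), i.e. ∫_0^4/3 f dx must equal u'(0) − u'(4/3) = -1. Indeed ∫_0^4/3 (7/12 - 2*x) dx = -1, so the data are compatible. The solution is then unique only up to an additive constant (fix it e.g. by requiring ∫_0^4/3 u dx = 0).


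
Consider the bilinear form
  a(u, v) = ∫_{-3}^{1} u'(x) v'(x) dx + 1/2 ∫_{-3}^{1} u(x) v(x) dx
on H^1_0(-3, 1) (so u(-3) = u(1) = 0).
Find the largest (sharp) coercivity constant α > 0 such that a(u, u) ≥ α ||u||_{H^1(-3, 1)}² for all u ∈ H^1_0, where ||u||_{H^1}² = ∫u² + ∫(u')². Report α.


α = (8 + π^2)/(π^2 + 16)

Coercivity of a(·,·) on H^1_0(-3, 1) means a(u, u) ≥ α ||u||_{H^1}² for every u ∈ H^1_0.
The interval has length L = 4, and Poincaré/coercivity depend only on L. Here a(u, u) = ∫(u')² + (1/2)·∫u².
Here 0 < c = 1/2 < 1. The condition a(u,u) ≥ α||u||_{H^1}² reads (1−α)∫(u')² ≥ (α−c)∫u². Any admissible α is ≤ 1 (rapidly oscillating u have ∫u²/∫(u')² → 0), and α = 1 would force 0 ≥ (1−c)∫u², impossible since c < 1; so 1−α > 0. By the sharp Poincaré inequality on H^1_0 of an interval of length L, ∫(u')² ≥ (π/L)²∫u² with equality for the first sine mode sin(π(x−x₀)/L) (x₀ the left endpoint), so the inequality holds for all u iff (1−α)(π/L)² ≥ α − c, i.e. α ≤ ((π/L)² + c)/((π/L)² + 1) = (1 + c(L/π)²)/(1 + (L/π)²). With (π/L)² = π^2/16 and c = 1/2, the largest admissible constant is α = ((π/L)² + c)/((π/L)² + 1).
Simplifying, α = (8 + π^2)/(π^2 + 16).
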